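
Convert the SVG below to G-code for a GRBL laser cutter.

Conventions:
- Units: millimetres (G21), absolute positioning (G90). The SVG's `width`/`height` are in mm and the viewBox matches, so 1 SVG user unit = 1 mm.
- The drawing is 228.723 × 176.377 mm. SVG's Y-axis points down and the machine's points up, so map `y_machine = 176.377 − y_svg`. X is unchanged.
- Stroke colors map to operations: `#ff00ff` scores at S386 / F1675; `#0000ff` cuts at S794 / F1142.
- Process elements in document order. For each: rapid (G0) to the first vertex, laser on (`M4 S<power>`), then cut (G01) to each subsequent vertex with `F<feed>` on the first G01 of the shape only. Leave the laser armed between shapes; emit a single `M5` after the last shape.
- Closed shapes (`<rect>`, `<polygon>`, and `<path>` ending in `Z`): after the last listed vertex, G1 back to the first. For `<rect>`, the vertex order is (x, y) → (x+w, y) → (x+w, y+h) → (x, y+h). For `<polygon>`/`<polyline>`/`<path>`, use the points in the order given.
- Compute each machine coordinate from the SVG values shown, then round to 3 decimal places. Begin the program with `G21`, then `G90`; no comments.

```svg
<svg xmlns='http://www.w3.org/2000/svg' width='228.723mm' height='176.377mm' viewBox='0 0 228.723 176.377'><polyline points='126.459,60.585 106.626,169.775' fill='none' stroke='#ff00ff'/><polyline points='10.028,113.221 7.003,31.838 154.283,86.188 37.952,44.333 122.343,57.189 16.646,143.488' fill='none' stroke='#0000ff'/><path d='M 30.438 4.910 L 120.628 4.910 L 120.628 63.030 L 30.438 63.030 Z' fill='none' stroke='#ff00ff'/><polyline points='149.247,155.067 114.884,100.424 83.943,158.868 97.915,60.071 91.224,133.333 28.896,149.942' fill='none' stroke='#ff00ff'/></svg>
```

Since the viewBox matches the mm dimensions, user units are millimetres directly. The only transform is the Y-flip y_m = 176.377 − y_svg.

Shape 1 is a line segment drawn with `<polyline>`. Its stroke #ff00ff means score at S386, F1675. After flipping Y the toolpath is (126.459,115.792) → (106.626,6.602).

Shape 2 is a open polyline drawn with `<polyline>`. Its stroke #0000ff means cut at S794, F1142. After flipping Y the toolpath is (10.028,63.156) → (7.003,144.539) → (154.283,90.189) → (37.952,132.044) → (122.343,119.188) → (16.646,32.889).

Shape 3 is a rectangle drawn with `<path>`. Its stroke #ff00ff means score at S386, F1675. After flipping Y the toolpath is (30.438,171.467) → (120.628,171.467) → (120.628,113.347) → (30.438,113.347) → (30.438,171.467), returning to the start.

Shape 4 is a open polyline drawn with `<polyline>`. Its stroke #ff00ff means score at S386, F1675. After flipping Y the toolpath is (149.247,21.310) → (114.884,75.953) → (83.943,17.509) → (97.915,116.306) → (91.224,43.044) → (28.896,26.435).

G21
G90
G0 X126.459 Y115.792
M4 S386
G01 X106.626 Y6.602 F1675
G0 X10.028 Y63.156
M4 S794
G01 X7.003 Y144.539 F1142
G01 X154.283 Y90.189
G01 X37.952 Y132.044
G01 X122.343 Y119.188
G01 X16.646 Y32.889
G0 X30.438 Y171.467
M4 S386
G01 X120.628 Y171.467 F1675
G01 X120.628 Y113.347
G01 X30.438 Y113.347
G01 X30.438 Y171.467
G0 X149.247 Y21.310
M4 S386
G01 X114.884 Y75.953 F1675
G01 X83.943 Y17.509
G01 X97.915 Y116.306
G01 X91.224 Y43.044
G01 X28.896 Y26.435
M5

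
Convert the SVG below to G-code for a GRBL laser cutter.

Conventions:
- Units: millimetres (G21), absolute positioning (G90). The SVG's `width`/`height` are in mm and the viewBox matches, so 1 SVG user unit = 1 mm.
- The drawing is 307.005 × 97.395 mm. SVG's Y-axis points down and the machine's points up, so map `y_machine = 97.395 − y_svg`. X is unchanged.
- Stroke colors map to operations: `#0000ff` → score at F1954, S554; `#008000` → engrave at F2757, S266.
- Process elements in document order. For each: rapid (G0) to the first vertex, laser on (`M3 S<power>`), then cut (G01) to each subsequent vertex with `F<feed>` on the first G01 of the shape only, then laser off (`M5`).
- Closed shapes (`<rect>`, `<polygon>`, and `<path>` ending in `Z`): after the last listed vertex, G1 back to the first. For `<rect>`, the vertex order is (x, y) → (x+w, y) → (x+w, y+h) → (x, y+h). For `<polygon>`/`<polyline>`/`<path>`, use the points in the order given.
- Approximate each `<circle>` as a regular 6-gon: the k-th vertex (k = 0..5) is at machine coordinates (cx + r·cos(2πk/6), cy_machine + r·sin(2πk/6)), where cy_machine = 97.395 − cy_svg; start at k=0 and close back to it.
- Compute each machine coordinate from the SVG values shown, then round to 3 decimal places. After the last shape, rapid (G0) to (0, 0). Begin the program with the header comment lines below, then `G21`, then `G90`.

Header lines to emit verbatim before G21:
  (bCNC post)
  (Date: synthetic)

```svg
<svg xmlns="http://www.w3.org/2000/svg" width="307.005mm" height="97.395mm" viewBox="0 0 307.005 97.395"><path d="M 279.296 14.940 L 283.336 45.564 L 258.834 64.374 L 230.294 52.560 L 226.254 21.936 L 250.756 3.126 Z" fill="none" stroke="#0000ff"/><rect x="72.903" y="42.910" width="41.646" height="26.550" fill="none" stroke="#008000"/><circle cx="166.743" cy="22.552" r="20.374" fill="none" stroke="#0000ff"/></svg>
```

1 u = 1 mm; y_m = 97.395 − y.

[1] `<path>` regular polygon, #0000ff→score S554 F1954: (279.296,82.455) → (283.336,51.831) → (258.834,33.021) → (230.294,44.835) → (226.254,75.459) → (250.756,94.269) → (279.296,82.455) (closed)

[2] `<rect>` rectangle, #008000→engrave S266 F2757: (72.903,54.485) → (114.549,54.485) → (114.549,27.935) → (72.903,27.935) → (72.903,54.485) (closed)

[3] `<circle>` circle, #0000ff→score S554 F1954: (187.117,74.843) → (176.930,92.487) → (156.556,92.487) → (146.369,74.843) → (156.556,57.199) → (176.930,57.199) → (187.117,74.843) (closed)

(bCNC post)
(Date: synthetic)
G21
G90
G0 X279.296 Y82.455
M3 S554
G01 X283.336 Y51.831 F1954
G01 X258.834 Y33.021
G01 X230.294 Y44.835
G01 X226.254 Y75.459
G01 X250.756 Y94.269
G01 X279.296 Y82.455
M5
G0 X72.903 Y54.485
M3 S266
G01 X114.549 Y54.485 F2757
G01 X114.549 Y27.935
G01 X72.903 Y27.935
G01 X72.903 Y54.485
M5
G0 X187.117 Y74.843
M3 S554
G01 X176.930 Y92.487 F1954
G01 X156.556 Y92.487
G01 X146.369 Y74.843
G01 X156.556 Y57.199
G01 X176.930 Y57.199
G01 X187.117 Y74.843
M5
G0 X0.000 Y0.000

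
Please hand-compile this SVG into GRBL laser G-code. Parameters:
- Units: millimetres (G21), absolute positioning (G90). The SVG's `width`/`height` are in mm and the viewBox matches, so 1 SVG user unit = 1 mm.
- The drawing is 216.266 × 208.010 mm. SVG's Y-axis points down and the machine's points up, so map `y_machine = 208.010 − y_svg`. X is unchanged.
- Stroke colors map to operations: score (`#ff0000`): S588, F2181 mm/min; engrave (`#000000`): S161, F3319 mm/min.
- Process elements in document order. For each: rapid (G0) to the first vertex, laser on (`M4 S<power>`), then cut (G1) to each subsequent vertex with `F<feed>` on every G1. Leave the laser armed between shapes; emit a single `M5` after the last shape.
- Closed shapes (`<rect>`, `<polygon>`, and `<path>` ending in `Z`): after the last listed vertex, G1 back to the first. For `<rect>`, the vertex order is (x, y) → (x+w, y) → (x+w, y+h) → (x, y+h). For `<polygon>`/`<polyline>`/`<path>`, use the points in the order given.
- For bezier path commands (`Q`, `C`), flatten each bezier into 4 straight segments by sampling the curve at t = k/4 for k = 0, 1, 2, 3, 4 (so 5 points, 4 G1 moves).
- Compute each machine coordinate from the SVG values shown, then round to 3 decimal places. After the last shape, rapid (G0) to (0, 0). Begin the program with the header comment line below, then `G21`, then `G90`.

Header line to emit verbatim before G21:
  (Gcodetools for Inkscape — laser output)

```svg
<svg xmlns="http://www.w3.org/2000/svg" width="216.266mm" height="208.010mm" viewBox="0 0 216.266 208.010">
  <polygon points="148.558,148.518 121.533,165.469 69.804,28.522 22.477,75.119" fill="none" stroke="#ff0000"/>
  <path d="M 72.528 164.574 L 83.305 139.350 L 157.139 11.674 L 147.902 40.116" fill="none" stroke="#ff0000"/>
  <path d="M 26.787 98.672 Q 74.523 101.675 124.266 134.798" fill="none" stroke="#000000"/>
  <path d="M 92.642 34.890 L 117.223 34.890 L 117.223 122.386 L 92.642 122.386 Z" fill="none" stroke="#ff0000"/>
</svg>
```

(Gcodetools for Inkscape — laser output)
G21
G90
G0 X148.558 Y59.492
M4 S588
G1 X121.533 Y42.541 F2181
G1 X69.804 Y179.488 F2181
G1 X22.477 Y132.891 F2181
G1 X148.558 Y59.492 F2181
G0 X72.528 Y43.436
M4 S588
G1 X83.305 Y68.660 F2181
G1 X157.139 Y196.336 F2181
G1 X147.902 Y167.894 F2181
G0 X26.787 Y109.338
M4 S161
G1 X50.780 Y105.954 F3319
G1 X75.025 Y98.805 F3319
G1 X99.520 Y87.891 F3319
G1 X124.266 Y73.212 F3319
G0 X92.642 Y173.120
M4 S588
G1 X117.223 Y173.120 F2181
G1 X117.223 Y85.624 F2181
G1 X92.642 Y85.624 F2181
G1 X92.642 Y173.120 F2181
M5
G0 X0.000 Y0.000

1 u = 1 mm; y_m = 208.010 − y.

[1] `<polygon>` closed polygon, #ff0000→score S588 F2181: (148.558,59.492) → (121.533,42.541) → (69.804,179.488) → (22.477,132.891) → (148.558,59.492) (closed)

[2] `<path>` open polyline, #ff0000→score S588 F2181: (72.528,43.436) → (83.305,68.660) → (157.139,196.336) → (147.902,167.894)

[3] `<path>` quadratic bezier, #000000→engrave S161 F3319: (26.787,109.338) → (50.780,105.954) → (75.025,98.805) → (99.520,87.891) → (124.266,73.212)

[4] `<path>` rectangle, #ff0000→score S588 F2181: (92.642,173.120) → (117.223,173.120) → (117.223,85.624) → (92.642,85.624) → (92.642,173.120) (closed)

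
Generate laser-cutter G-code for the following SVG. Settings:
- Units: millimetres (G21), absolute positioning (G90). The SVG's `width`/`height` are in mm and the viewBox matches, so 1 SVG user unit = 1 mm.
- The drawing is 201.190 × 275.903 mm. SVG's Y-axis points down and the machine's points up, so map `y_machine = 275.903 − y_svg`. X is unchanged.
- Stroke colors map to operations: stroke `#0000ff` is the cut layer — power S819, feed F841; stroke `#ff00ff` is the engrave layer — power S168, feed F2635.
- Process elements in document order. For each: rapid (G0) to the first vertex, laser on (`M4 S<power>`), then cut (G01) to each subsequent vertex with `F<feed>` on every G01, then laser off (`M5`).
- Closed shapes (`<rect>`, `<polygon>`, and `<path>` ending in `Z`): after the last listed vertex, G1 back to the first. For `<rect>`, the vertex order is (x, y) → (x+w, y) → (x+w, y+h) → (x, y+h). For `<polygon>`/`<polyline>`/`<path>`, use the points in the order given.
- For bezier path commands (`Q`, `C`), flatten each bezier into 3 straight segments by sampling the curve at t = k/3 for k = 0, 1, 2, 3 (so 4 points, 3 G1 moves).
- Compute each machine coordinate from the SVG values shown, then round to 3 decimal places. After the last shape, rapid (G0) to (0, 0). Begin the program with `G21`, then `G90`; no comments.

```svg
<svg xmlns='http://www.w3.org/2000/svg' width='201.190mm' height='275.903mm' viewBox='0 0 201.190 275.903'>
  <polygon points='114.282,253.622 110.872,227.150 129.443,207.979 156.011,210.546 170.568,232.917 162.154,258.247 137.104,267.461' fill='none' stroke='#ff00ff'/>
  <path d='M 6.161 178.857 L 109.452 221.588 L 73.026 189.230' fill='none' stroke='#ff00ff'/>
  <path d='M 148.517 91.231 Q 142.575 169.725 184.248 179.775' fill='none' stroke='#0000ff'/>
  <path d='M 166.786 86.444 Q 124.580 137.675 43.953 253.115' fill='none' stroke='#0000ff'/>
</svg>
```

G21
G90
G0 X114.282 Y22.281
M4 S168
G01 X110.872 Y48.753 F2635
G01 X129.443 Y67.924 F2635
G01 X156.011 Y65.357 F2635
G01 X170.568 Y42.986 F2635
G01 X162.154 Y17.656 F2635
G01 X137.104 Y8.442 F2635
G01 X114.282 Y22.281 F2635
M5
G0 X6.161 Y97.046
M4 S168
G01 X109.452 Y54.315 F2635
G01 X73.026 Y86.673 F2635
M5
G0 X148.517 Y184.672
M4 S819
G01 X149.846 Y139.948 F841
G01 X161.757 Y110.433 F841
G01 X184.248 Y96.128 F841
M5
G0 X166.786 Y189.459
M4 S819
G01 X134.380 Y148.171 F841
G01 X93.435 Y92.614 F841
G01 X43.953 Y22.788 F841
M5
G0 X0.000 Y0.000

Since the viewBox matches the mm dimensions, user units are millimetres directly. The only transform is the Y-flip y_m = 275.903 − y_svg.

Shape 1 is a regular polygon drawn with `<polygon>`. Its stroke #ff00ff means engrave at S168, F2635. After flipping Y the toolpath is (114.282,22.281) → (110.872,48.753) → (129.443,67.924) → (156.011,65.357) → (170.568,42.986) → (162.154,17.656) → (137.104,8.442) → (114.282,22.281), returning to the start.

Shape 2 is a open polyline drawn with `<path>`. Its stroke #ff00ff means engrave at S168, F2635. After flipping Y the toolpath is (6.161,97.046) → (109.452,54.315) → (73.026,86.673).

Shape 3 is a quadratic bezier drawn with `<path>`. Its stroke #0000ff means cut at S819, F841. After flipping Y the toolpath is (148.517,184.672) → (149.846,139.948) → (161.757,110.433) → (184.248,96.128).

Shape 4 is a quadratic bezier drawn with `<path>`. Its stroke #0000ff means cut at S819, F841. After flipping Y the toolpath is (166.786,189.459) → (134.380,148.171) → (93.435,92.614) → (43.953,22.788).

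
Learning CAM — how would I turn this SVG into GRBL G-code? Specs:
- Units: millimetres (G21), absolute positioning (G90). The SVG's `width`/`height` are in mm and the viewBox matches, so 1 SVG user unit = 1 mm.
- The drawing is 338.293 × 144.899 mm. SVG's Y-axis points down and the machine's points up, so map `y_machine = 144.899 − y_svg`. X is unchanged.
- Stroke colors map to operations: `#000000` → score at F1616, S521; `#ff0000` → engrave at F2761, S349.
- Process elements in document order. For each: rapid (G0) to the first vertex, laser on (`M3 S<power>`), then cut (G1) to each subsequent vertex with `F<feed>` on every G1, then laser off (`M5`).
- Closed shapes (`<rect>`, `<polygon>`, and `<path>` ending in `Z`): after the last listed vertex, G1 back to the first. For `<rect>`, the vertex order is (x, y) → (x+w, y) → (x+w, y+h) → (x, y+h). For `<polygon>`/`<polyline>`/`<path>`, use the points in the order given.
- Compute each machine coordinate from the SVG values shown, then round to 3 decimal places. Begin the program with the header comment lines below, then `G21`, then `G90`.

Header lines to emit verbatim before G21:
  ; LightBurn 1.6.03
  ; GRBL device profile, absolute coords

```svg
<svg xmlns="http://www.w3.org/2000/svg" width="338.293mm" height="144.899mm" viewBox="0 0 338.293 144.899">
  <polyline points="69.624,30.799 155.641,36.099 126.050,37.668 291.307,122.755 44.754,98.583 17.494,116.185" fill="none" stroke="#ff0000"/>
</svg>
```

1 u = 1 mm; y_m = 144.899 − y.

[1] `<polyline>` open polyline, #ff0000→engrave S349 F2761: (69.624,114.100) → (155.641,108.800) → (126.050,107.231) → (291.307,22.144) → (44.754,46.316) → (17.494,28.714)

; LightBurn 1.6.03
; GRBL device profile, absolute coords
G21
G90
G0 X69.624 Y114.100
M3 S349
G1 X155.641 Y108.800 F2761
G1 X126.050 Y107.231 F2761
G1 X291.307 Y22.144 F2761
G1 X44.754 Y46.316 F2761
G1 X17.494 Y28.714 F2761
M5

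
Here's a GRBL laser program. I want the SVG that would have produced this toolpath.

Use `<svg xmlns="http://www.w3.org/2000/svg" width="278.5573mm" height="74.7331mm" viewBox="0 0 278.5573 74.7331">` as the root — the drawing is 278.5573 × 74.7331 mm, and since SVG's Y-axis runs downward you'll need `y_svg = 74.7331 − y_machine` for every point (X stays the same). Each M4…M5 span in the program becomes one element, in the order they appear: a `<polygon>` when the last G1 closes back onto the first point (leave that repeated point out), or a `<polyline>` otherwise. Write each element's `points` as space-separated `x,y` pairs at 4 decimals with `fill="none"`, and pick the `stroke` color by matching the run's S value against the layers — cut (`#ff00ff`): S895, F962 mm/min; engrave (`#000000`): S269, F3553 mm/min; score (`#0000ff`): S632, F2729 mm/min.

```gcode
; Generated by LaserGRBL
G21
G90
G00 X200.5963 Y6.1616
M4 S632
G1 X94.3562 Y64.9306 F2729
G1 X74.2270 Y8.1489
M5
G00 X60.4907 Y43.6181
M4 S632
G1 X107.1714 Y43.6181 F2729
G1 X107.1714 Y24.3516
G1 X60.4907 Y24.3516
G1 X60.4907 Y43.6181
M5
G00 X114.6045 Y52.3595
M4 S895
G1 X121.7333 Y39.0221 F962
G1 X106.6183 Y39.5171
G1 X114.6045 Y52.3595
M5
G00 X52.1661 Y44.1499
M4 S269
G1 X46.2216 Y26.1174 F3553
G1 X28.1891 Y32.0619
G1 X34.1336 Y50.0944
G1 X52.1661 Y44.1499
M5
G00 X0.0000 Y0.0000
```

<svg xmlns="http://www.w3.org/2000/svg" width="278.5573mm" height="74.7331mm" viewBox="0 0 278.5573 74.7331">
  <polyline points="200.5963,68.5715 94.3562,9.8025 74.2270,66.5842" fill="none" stroke="#0000ff"/>
  <polygon points="60.4907,31.1150 107.1714,31.1150 107.1714,50.3815 60.4907,50.3815" fill="none" stroke="#0000ff"/>
  <polygon points="114.6045,22.3736 121.7333,35.7110 106.6183,35.2160" fill="none" stroke="#ff00ff"/>
  <polygon points="52.1661,30.5832 46.2216,48.6157 28.1891,42.6712 34.1336,24.6387" fill="none" stroke="#000000"/>
</svg>

y_svg = 74.7331 − y_m.

[1] S632→`#0000ff` (score); open run; points: 200.5963,68.5715 94.3562,9.8025 74.2270,66.5842

[2] S632→`#0000ff` (score); closed run; points: 60.4907,31.1150 107.1714,31.1150 107.1714,50.3815 60.4907,50.3815

[3] S895→`#ff00ff` (cut); closed run; points: 114.6045,22.3736 121.7333,35.7110 106.6183,35.2160

[4] S269→`#000000` (engrave); closed run; points: 52.1661,30.5832 46.2216,48.6157 28.1891,42.6712 34.1336,24.6387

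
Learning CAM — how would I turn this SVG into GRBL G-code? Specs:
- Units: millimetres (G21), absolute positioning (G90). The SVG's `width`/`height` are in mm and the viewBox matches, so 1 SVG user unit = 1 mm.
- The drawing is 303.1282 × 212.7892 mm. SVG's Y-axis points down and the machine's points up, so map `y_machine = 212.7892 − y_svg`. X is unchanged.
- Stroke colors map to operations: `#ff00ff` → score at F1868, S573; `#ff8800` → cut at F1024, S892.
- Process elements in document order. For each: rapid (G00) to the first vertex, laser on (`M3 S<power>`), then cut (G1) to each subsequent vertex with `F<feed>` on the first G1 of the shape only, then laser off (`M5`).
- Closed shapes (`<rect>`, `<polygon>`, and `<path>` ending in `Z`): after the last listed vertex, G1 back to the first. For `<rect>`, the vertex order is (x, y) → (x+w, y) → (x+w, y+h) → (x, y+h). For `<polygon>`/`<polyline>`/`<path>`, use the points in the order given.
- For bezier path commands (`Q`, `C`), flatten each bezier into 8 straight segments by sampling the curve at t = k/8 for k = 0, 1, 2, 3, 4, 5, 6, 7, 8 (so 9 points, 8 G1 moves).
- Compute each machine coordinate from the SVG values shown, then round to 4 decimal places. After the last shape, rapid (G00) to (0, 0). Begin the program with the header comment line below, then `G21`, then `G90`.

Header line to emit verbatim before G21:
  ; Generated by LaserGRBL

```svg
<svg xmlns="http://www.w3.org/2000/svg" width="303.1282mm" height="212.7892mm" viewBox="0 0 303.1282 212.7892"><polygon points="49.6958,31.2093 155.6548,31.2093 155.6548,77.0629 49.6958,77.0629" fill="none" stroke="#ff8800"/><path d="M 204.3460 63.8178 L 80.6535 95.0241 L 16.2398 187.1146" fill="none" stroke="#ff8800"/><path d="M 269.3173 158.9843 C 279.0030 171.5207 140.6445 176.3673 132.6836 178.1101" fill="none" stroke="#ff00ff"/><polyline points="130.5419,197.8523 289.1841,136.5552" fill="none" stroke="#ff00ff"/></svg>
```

; Generated by LaserGRBL
G21
G90
G00 X49.6958 Y181.5799
M3 S892
G1 X155.6548 Y181.5799 F1024
G1 X155.6548 Y135.7263
G1 X49.6958 Y135.7263
G1 X49.6958 Y181.5799
M5
G00 X204.3460 Y148.9714
M3 S892
G1 X80.6535 Y117.7651 F1024
G1 X16.2398 Y25.6746
M5
G00 X269.3173 Y53.8049
M3 S573
G1 X266.5537 Y49.4553 F1868
G1 X253.1739 Y45.7728
G1 X232.4410 Y42.7037
G1 X207.6179 Y40.1944
G1 X181.9676 Y38.1910
G1 X158.7532 Y36.6398
G1 X141.2375 Y35.4871
G1 X132.6836 Y34.6791
M5
G00 X130.5419 Y14.9369
M3 S573
G1 X289.1841 Y76.2340 F1868
M5
G00 X0.0000 Y0.0000

viewBox `0 0 303.1282 212.7892` with mm width/height → 1 unit = 1 mm. Flip: y_m = 212.7892 − y_svg.

**Shape 1** — `<polygon>` rectangle, stroke `#ff8800` → cut (S892, F1024). Machine vertices: (49.6958,181.5799) → (155.6548,181.5799) → (155.6548,135.7263) → (49.6958,135.7263) → (49.6958,181.5799). Closed: final G1 returns to the first vertex.

**Shape 2** — `<path>` open polyline, stroke `#ff8800` → cut (S892, F1024). Machine vertices: (204.3460,148.9714) → (80.6535,117.7651) → (16.2398,25.6746). Open path.

**Shape 3** — `<path>` cubic bezier, stroke `#ff00ff` → score (S573, F1868). Control points (SVG): P0=(269.3173,158.9843), P1=(279.0030,171.5207), P2=(140.6445,176.3673), P3=(132.6836,178.1101); sampled at t=k/8. Machine vertices: (269.3173,53.8049) → (266.5537,49.4553) → (253.1739,45.7728) → (232.4410,42.7037) → (207.6179,40.1944) → (181.9676,38.1910) → (158.7532,36.6398) → (141.2375,35.4871) → (132.6836,34.6791). Open path.

**Shape 4** — `<polyline>` line segment, stroke `#ff00ff` → score (S573, F1868). Machine vertices: (130.5419,14.9369) → (289.1841,76.2340). Open path.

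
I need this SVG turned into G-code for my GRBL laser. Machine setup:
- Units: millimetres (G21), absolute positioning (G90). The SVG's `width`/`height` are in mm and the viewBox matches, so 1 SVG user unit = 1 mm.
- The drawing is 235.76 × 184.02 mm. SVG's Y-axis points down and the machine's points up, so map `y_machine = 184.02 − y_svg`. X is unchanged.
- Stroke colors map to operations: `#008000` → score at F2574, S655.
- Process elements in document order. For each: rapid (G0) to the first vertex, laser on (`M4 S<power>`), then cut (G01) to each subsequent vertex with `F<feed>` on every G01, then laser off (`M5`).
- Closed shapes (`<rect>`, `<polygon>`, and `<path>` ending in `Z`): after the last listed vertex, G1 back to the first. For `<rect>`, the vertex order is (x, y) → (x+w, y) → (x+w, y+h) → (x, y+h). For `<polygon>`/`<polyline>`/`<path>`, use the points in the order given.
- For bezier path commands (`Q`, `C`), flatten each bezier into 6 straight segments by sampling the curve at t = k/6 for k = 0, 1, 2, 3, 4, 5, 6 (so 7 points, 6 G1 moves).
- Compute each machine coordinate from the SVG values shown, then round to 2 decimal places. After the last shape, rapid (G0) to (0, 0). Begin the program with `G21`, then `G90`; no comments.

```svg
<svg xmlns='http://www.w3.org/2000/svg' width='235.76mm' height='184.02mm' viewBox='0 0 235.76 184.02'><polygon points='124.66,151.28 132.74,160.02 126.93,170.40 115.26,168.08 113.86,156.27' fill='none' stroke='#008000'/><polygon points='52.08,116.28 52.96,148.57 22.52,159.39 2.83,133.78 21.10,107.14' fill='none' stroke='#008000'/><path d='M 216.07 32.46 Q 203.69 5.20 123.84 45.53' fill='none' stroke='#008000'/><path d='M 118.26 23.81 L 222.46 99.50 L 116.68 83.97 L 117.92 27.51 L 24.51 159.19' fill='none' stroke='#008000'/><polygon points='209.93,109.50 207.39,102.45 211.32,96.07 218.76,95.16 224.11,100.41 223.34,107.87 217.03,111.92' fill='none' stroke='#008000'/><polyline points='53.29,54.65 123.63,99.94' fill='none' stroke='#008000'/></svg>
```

G21
G90
G0 X124.66 Y32.74
M4 S655
G01 X132.74 Y24.00 F2574
G01 X126.93 Y13.62 F2574
G01 X115.26 Y15.94 F2574
G01 X113.86 Y27.75 F2574
G01 X124.66 Y32.74 F2574
M5
G0 X52.08 Y67.74
M4 S655
G01 X52.96 Y35.45 F2574
G01 X22.52 Y24.63 F2574
G01 X2.83 Y50.24 F2574
G01 X21.10 Y76.88 F2574
G01 X52.08 Y67.74 F2574
M5
G0 X216.07 Y151.56
M4 S655
G01 X210.07 Y158.77 F2574
G01 X200.32 Y162.22 F2574
G01 X186.82 Y161.92 F2574
G01 X169.58 Y157.87 F2574
G01 X148.58 Y150.06 F2574
G01 X123.84 Y138.49 F2574
M5
G0 X118.26 Y160.21
M4 S655
G01 X222.46 Y84.52 F2574
G01 X116.68 Y100.05 F2574
G01 X117.92 Y156.51 F2574
G01 X24.51 Y24.83 F2574
M5
G0 X209.93 Y74.52
M4 S655
G01 X207.39 Y81.57 F2574
G01 X211.32 Y87.95 F2574
G01 X218.76 Y88.86 F2574
G01 X224.11 Y83.61 F2574
G01 X223.34 Y76.15 F2574
G01 X217.03 Y72.10 F2574
G01 X209.93 Y74.52 F2574
M5
G0 X53.29 Y129.37
M4 S655
G01 X123.63 Y84.08 F2574
M5
G0 X0.00 Y0.00

viewBox `0 0 235.76 184.02` with mm width/height → 1 unit = 1 mm. Flip: y_m = 184.02 − y_svg.

**Shape 1** — `<polygon>` regular polygon, stroke `#008000` → score (S655, F2574). Machine vertices: (124.66,32.74) → (132.74,24.00) → (126.93,13.62) → (115.26,15.94) → (113.86,27.75) → (124.66,32.74). Closed: final G1 returns to the first vertex.

**Shape 2** — `<polygon>` regular polygon, stroke `#008000` → score (S655, F2574). Machine vertices: (52.08,67.74) → (52.96,35.45) → (22.52,24.63) → (2.83,50.24) → (21.10,76.88) → (52.08,67.74). Closed: final G1 returns to the first vertex.

**Shape 3** — `<path>` quadratic bezier, stroke `#008000` → score (S655, F2574). Control points (SVG): P0=(216.07,32.46), P1=(203.69,5.20), P2=(123.84,45.53); sampled at t=k/6. Machine vertices: (216.07,151.56) → (210.07,158.77) → (200.32,162.22) → (186.82,161.92) → (169.58,157.87) → (148.58,150.06) → (123.84,138.49). Open path.

**Shape 4** — `<path>` open polyline, stroke `#008000` → score (S655, F2574). Machine vertices: (118.26,160.21) → (222.46,84.52) → (116.68,100.05) → (117.92,156.51) → (24.51,24.83). Open path.

**Shape 5** — `<polygon>` regular polygon, stroke `#008000` → score (S655, F2574). Machine vertices: (209.93,74.52) → (207.39,81.57) → (211.32,87.95) → (218.76,88.86) → (224.11,83.61) → (223.34,76.15) → (217.03,72.10) → (209.93,74.52). Closed: final G1 returns to the first vertex.

**Shape 6** — `<polyline>` line segment, stroke `#008000` → score (S655, F2574). Machine vertices: (53.29,129.37) → (123.63,84.08). Open path.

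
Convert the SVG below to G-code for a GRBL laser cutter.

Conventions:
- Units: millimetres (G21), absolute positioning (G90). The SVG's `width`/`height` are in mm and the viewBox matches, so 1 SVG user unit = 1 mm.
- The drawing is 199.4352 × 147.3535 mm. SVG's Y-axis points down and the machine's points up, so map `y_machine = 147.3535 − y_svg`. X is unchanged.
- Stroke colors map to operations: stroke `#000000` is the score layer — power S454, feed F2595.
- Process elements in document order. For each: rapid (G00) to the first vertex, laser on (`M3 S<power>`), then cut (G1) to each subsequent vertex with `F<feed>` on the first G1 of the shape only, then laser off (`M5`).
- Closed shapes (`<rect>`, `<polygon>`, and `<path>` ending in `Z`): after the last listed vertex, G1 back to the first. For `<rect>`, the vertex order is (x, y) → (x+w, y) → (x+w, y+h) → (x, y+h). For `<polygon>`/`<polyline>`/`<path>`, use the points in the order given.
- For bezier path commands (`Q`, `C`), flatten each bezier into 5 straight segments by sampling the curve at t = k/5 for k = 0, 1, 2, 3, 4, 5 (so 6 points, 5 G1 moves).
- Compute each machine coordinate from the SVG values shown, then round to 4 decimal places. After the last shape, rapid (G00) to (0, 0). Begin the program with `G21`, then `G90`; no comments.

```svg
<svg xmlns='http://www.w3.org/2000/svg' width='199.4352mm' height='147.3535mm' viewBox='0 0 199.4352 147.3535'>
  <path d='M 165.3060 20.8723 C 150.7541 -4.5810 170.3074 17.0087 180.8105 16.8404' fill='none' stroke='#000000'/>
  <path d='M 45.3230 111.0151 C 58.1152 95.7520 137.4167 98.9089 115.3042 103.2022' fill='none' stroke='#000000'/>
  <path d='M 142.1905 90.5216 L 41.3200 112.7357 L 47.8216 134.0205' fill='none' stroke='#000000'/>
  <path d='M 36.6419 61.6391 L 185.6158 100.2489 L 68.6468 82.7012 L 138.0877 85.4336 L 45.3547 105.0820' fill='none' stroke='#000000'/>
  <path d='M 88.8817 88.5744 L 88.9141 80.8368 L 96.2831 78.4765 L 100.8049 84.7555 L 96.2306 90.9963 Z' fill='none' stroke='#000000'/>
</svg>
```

G21
G90
G00 X165.3060 Y126.4812
M3 S454
G1 X160.3222 Y136.6584 F2595
G1 X161.4523 Y138.8478
G1 X166.6246 Y136.3517
G1 X173.7679 Y132.4727
G1 X180.8105 Y130.5131
M5
G00 X45.3230 Y36.3384
M3 S454
G1 X59.6360 Y43.4241 F2595
G1 X81.8510 Y46.9187
G1 X103.9076 Y47.6516
G1 X117.7454 Y46.4526
G1 X115.3042 Y44.1513
M5
G00 X142.1905 Y56.8319
M3 S454
G1 X41.3200 Y34.6178 F2595
G1 X47.8216 Y13.3330
M5
G00 X36.6419 Y85.7144
M3 S454
G1 X185.6158 Y47.1046 F2595
G1 X68.6468 Y64.6523
G1 X138.0877 Y61.9199
G1 X45.3547 Y42.2715
M5
G00 X88.8817 Y58.7791
M3 S454
G1 X88.9141 Y66.5167 F2595
G1 X96.2831 Y68.8770
G1 X100.8049 Y62.5980
G1 X96.2306 Y56.3572
G1 X88.8817 Y58.7791
M5
G00 X0.0000 Y0.0000

Since the viewBox matches the mm dimensions, user units are millimetres directly. The only transform is the Y-flip y_m = 147.3535 − y_svg.

Shape 1 is a cubic bezier drawn with `<path>`. Its stroke #000000 means score at S454, F2595. After flipping Y the toolpath is (165.3060,126.4812) → (160.3222,136.6584) → (161.4523,138.8478) → (166.6246,136.3517) → (173.7679,132.4727) → (180.8105,130.5131).

Shape 2 is a cubic bezier drawn with `<path>`. Its stroke #000000 means score at S454, F2595. After flipping Y the toolpath is (45.3230,36.3384) → (59.6360,43.4241) → (81.8510,46.9187) → (103.9076,47.6516) → (117.7454,46.4526) → (115.3042,44.1513).

Shape 3 is a open polyline drawn with `<path>`. Its stroke #000000 means score at S454, F2595. After flipping Y the toolpath is (142.1905,56.8319) → (41.3200,34.6178) → (47.8216,13.3330).

Shape 4 is a open polyline drawn with `<path>`. Its stroke #000000 means score at S454, F2595. After flipping Y the toolpath is (36.6419,85.7144) → (185.6158,47.1046) → (68.6468,64.6523) → (138.0877,61.9199) → (45.3547,42.2715).

Shape 5 is a regular polygon drawn with `<path>`. Its stroke #000000 means score at S454, F2595. After flipping Y the toolpath is (88.8817,58.7791) → (88.9141,66.5167) → (96.2831,68.8770) → (100.8049,62.5980) → (96.2306,56.3572) → (88.8817,58.7791), returning to the start.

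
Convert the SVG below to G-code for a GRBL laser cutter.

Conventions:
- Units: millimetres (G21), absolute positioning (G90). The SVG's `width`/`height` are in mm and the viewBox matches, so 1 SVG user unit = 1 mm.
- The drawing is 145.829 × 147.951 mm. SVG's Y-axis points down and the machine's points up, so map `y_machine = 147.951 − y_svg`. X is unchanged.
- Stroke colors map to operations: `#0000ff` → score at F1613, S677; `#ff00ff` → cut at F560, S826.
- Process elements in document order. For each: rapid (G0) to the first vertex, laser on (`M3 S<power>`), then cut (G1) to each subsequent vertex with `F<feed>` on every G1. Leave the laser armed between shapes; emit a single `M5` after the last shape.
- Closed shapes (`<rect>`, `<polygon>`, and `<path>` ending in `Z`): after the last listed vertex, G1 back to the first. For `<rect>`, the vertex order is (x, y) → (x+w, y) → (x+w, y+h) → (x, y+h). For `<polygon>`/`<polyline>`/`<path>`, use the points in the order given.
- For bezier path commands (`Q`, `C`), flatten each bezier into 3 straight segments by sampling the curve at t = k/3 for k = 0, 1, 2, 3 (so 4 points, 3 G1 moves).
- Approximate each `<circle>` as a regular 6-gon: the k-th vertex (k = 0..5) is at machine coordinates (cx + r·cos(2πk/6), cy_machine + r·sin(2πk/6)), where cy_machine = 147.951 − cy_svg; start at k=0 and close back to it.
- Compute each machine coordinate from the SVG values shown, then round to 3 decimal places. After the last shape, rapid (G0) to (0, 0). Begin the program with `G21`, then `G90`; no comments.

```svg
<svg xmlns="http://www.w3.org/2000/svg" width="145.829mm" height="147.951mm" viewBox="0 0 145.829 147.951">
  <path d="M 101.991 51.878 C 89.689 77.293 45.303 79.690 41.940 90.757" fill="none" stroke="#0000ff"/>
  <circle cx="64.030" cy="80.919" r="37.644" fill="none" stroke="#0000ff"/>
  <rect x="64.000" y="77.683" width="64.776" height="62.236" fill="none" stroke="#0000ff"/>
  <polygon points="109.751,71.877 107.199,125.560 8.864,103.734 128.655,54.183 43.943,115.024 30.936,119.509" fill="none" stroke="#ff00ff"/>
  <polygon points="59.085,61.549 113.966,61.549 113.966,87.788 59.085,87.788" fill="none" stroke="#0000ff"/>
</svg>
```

G21
G90
G0 X101.991 Y96.073
M3 S677
G1 X81.702 Y77.157 F1613
G1 X56.270 Y66.545 F1613
G1 X41.940 Y57.194 F1613
G0 X101.674 Y67.032
M3 S677
G1 X82.852 Y99.633 F1613
G1 X45.208 Y99.633 F1613
G1 X26.386 Y67.032 F1613
G1 X45.208 Y34.431 F1613
G1 X82.852 Y34.431 F1613
G1 X101.674 Y67.032 F1613
G0 X64.000 Y70.268
M3 S677
G1 X128.776 Y70.268 F1613
G1 X128.776 Y8.032 F1613
G1 X64.000 Y8.032 F1613
G1 X64.000 Y70.268 F1613
G0 X109.751 Y76.074
M3 S826
G1 X107.199 Y22.391 F560
G1 X8.864 Y44.217 F560
G1 X128.655 Y93.768 F560
G1 X43.943 Y32.927 F560
G1 X30.936 Y28.442 F560
G1 X109.751 Y76.074 F560
G0 X59.085 Y86.402
M3 S677
G1 X113.966 Y86.402 F1613
G1 X113.966 Y60.163 F1613
G1 X59.085 Y60.163 F1613
G1 X59.085 Y86.402 F1613
M5
G0 X0.000 Y0.000

viewBox `0 0 145.829 147.951` with mm width/height → 1 unit = 1 mm. Flip: y_m = 147.951 − y_svg.

**Shape 1** — `<path>` cubic bezier, stroke `#0000ff` → score (S677, F1613). Control points (SVG): P0=(101.991,51.878), P1=(89.689,77.293), P2=(45.303,79.690), P3=(41.940,90.757); sampled at t=k/3. Machine vertices: (101.991,96.073) → (81.702,77.157) → (56.270,66.545) → (41.940,57.194). Open path.

**Shape 2** — `<circle>` circle, stroke `#0000ff` → score (S677, F1613). Machine vertices: (101.674,67.032) → (82.852,99.633) → (45.208,99.633) → (26.386,67.032) → (45.208,34.431) → (82.852,34.431) → (101.674,67.032). Closed: final G1 returns to the first vertex.

**Shape 3** — `<rect>` rectangle, stroke `#0000ff` → score (S677, F1613). Machine vertices: (64.000,70.268) → (128.776,70.268) → (128.776,8.032) → (64.000,8.032) → (64.000,70.268). Closed: final G1 returns to the first vertex.

**Shape 4** — `<polygon>` closed polygon, stroke `#ff00ff` → cut (S826, F560). Machine vertices: (109.751,76.074) → (107.199,22.391) → (8.864,44.217) → (128.655,93.768) → (43.943,32.927) → (30.936,28.442) → (109.751,76.074). Closed: final G1 returns to the first vertex.

**Shape 5** — `<polygon>` rectangle, stroke `#0000ff` → score (S677, F1613). Machine vertices: (59.085,86.402) → (113.966,86.402) → (113.966,60.163) → (59.085,60.163) → (59.085,86.402). Closed: final G1 returns to the first vertex.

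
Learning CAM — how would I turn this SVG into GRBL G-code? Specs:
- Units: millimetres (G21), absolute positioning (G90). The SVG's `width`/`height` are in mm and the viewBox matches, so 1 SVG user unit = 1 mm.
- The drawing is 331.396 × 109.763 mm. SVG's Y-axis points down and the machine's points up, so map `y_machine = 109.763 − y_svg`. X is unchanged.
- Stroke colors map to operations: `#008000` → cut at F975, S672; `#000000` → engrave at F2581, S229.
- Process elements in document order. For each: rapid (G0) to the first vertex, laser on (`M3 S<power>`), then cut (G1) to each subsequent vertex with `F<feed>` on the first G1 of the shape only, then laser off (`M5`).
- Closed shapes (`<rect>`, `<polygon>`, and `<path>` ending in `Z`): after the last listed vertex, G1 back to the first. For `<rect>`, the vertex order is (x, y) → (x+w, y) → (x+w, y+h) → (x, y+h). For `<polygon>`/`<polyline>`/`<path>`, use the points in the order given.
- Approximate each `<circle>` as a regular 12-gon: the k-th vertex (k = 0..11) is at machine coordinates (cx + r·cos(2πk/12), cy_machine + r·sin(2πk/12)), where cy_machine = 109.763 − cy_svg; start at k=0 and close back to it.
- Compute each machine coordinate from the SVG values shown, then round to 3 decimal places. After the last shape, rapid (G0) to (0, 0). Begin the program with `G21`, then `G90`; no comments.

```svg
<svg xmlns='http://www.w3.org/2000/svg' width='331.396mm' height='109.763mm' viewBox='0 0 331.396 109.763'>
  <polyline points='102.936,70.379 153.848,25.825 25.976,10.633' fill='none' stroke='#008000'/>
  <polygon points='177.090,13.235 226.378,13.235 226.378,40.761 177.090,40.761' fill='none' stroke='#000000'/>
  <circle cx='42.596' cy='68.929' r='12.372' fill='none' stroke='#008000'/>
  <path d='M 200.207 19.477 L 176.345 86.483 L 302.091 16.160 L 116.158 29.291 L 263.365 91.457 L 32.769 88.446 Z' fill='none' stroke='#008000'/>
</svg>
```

G21
G90
G0 X102.936 Y39.384
M3 S672
G1 X153.848 Y83.938 F975
G1 X25.976 Y99.130
M5
G0 X177.090 Y96.528
M3 S229
G1 X226.378 Y96.528 F2581
G1 X226.378 Y69.002
G1 X177.090 Y69.002
G1 X177.090 Y96.528
M5
G0 X54.968 Y40.834
M3 S672
G1 X53.310 Y47.020 F975
G1 X48.782 Y51.548
G1 X42.596 Y53.206
G1 X36.410 Y51.548
G1 X31.882 Y47.020
G1 X30.224 Y40.834
G1 X31.882 Y34.648
G1 X36.410 Y30.120
G1 X42.596 Y28.462
G1 X48.782 Y30.120
G1 X53.310 Y34.648
G1 X54.968 Y40.834
M5
G0 X200.207 Y90.286
M3 S672
G1 X176.345 Y23.280 F975
G1 X302.091 Y93.603
G1 X116.158 Y80.472
G1 X263.365 Y18.306
G1 X32.769 Y21.317
G1 X200.207 Y90.286
M5
G0 X0.000 Y0.000

viewBox `0 0 331.396 109.763` with mm width/height → 1 unit = 1 mm. Flip: y_m = 109.763 − y_svg.

**Shape 1** — `<polyline>` open polyline, stroke `#008000` → cut (S672, F975). Machine vertices: (102.936,39.384) → (153.848,83.938) → (25.976,99.130). Open path.

**Shape 2** — `<polygon>` rectangle, stroke `#000000` → engrave (S229, F2581). Machine vertices: (177.090,96.528) → (226.378,96.528) → (226.378,69.002) → (177.090,69.002) → (177.090,96.528). Closed: final G1 returns to the first vertex.

**Shape 3** — `<circle>` circle, stroke `#008000` → cut (S672, F975). Machine vertices: (54.968,40.834) → (53.310,47.020) → (48.782,51.548) → (42.596,53.206) → (36.410,51.548) → (31.882,47.020) → (30.224,40.834) → (31.882,34.648) → (36.410,30.120) → (42.596,28.462) → (48.782,30.120) → (53.310,34.648) → (54.968,40.834). Closed: final G1 returns to the first vertex.

**Shape 4** — `<path>` closed polygon, stroke `#008000` → cut (S672, F975). Machine vertices: (200.207,90.286) → (176.345,23.280) → (302.091,93.603) → (116.158,80.472) → (263.365,18.306) → (32.769,21.317) → (200.207,90.286). Closed: final G1 returns to the first vertex.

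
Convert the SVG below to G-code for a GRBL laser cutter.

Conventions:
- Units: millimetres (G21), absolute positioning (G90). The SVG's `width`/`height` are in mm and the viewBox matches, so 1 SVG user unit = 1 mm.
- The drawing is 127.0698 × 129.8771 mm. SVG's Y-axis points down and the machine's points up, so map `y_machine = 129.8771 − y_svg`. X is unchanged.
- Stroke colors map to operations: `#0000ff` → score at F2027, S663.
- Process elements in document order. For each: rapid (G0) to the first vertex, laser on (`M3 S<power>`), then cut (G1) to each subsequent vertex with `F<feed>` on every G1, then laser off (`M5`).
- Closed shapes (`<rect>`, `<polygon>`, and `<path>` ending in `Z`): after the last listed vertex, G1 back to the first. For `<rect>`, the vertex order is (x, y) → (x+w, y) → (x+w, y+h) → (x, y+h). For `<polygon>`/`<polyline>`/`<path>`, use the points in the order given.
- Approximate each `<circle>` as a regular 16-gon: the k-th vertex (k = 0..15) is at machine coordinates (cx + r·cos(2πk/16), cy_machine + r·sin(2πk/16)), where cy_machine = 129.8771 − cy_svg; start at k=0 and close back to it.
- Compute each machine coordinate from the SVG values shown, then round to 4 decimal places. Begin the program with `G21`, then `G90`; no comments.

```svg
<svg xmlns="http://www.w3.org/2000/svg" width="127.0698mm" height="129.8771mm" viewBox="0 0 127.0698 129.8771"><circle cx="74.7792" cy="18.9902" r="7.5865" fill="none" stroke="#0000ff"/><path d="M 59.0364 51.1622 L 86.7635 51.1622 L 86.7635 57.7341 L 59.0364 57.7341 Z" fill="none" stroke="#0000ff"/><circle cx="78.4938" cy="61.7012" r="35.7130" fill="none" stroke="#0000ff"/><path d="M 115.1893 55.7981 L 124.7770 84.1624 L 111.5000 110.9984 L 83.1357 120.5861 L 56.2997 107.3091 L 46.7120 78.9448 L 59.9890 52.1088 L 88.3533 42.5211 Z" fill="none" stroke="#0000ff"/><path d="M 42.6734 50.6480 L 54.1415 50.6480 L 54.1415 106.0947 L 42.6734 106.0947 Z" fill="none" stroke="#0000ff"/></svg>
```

G21
G90
G0 X82.3657 Y110.8869
M3 S663
G1 X81.7882 Y113.7901 F2027
G1 X80.1437 Y116.2514 F2027
G1 X77.6824 Y117.8959 F2027
G1 X74.7792 Y118.4734 F2027
G1 X71.8760 Y117.8959 F2027
G1 X69.4147 Y116.2514 F2027
G1 X67.7702 Y113.7901 F2027
G1 X67.1927 Y110.8869 F2027
G1 X67.7702 Y107.9837 F2027
G1 X69.4147 Y105.5224 F2027
G1 X71.8760 Y103.8779 F2027
G1 X74.7792 Y103.3004 F2027
G1 X77.6824 Y103.8779 F2027
G1 X80.1437 Y105.5224 F2027
G1 X81.7882 Y107.9837 F2027
G1 X82.3657 Y110.8869 F2027
M5
G0 X59.0364 Y78.7149
M3 S663
G1 X86.7635 Y78.7149 F2027
G1 X86.7635 Y72.1430 F2027
G1 X59.0364 Y72.1430 F2027
G1 X59.0364 Y78.7149 F2027
M5
G0 X114.2068 Y68.1759
M3 S663
G1 X111.4883 Y81.8427 F2027
G1 X103.7467 Y93.4288 F2027
G1 X92.1606 Y101.1704 F2027
G1 X78.4938 Y103.8889 F2027
G1 X64.8270 Y101.1704 F2027
G1 X53.2409 Y93.4288 F2027
G1 X45.4993 Y81.8427 F2027
G1 X42.7808 Y68.1759 F2027
G1 X45.4993 Y54.5091 F2027
G1 X53.2409 Y42.9230 F2027
G1 X64.8270 Y35.1814 F2027
G1 X78.4938 Y32.4629 F2027
G1 X92.1606 Y35.1814 F2027
G1 X103.7467 Y42.9230 F2027
G1 X111.4883 Y54.5091 F2027
G1 X114.2068 Y68.1759 F2027
M5
G0 X115.1893 Y74.0790
M3 S663
G1 X124.7770 Y45.7147 F2027
G1 X111.5000 Y18.8787 F2027
G1 X83.1357 Y9.2910 F2027
G1 X56.2997 Y22.5680 F2027
G1 X46.7120 Y50.9323 F2027
G1 X59.9890 Y77.7683 F2027
G1 X88.3533 Y87.3560 F2027
G1 X115.1893 Y74.0790 F2027
M5
G0 X42.6734 Y79.2291
M3 S663
G1 X54.1415 Y79.2291 F2027
G1 X54.1415 Y23.7824 F2027
G1 X42.6734 Y23.7824 F2027
G1 X42.6734 Y79.2291 F2027
M5

viewBox `0 0 127.0698 129.8771` with mm width/height → 1 unit = 1 mm. Flip: y_m = 129.8771 − y_svg.

**Shape 1** — `<circle>` circle, stroke `#0000ff` → score (S663, F2027). Machine vertices: (82.3657,110.8869) → (81.7882,113.7901) → (80.1437,116.2514) → (77.6824,117.8959) → (74.7792,118.4734) → (71.8760,117.8959) → (69.4147,116.2514) → (67.7702,113.7901) → (67.1927,110.8869) → (67.7702,107.9837) → (69.4147,105.5224) → (71.8760,103.8779) → (74.7792,103.3004) → (77.6824,103.8779) → (80.1437,105.5224) → (81.7882,107.9837) → (82.3657,110.8869). Closed: final G1 returns to the first vertex.

**Shape 2** — `<path>` rectangle, stroke `#0000ff` → score (S663, F2027). Machine vertices: (59.0364,78.7149) → (86.7635,78.7149) → (86.7635,72.1430) → (59.0364,72.1430) → (59.0364,78.7149). Closed: final G1 returns to the first vertex.

**Shape 3** — `<circle>` circle, stroke `#0000ff` → score (S663, F2027). Machine vertices: (114.2068,68.1759) → (111.4883,81.8427) → (103.7467,93.4288) → (92.1606,101.1704) → (78.4938,103.8889) → (64.8270,101.1704) → (53.2409,93.4288) → (45.4993,81.8427) → (42.7808,68.1759) → (45.4993,54.5091) → (53.2409,42.9230) → (64.8270,35.1814) → (78.4938,32.4629) → (92.1606,35.1814) → (103.7467,42.9230) → (111.4883,54.5091) → (114.2068,68.1759). Closed: final G1 returns to the first vertex.

**Shape 4** — `<path>` regular polygon, stroke `#0000ff` → score (S663, F2027). Machine vertices: (115.1893,74.0790) → (124.7770,45.7147) → (111.5000,18.8787) → (83.1357,9.2910) → (56.2997,22.5680) → (46.7120,50.9323) → (59.9890,77.7683) → (88.3533,87.3560) → (115.1893,74.0790). Closed: final G1 returns to the first vertex.

**Shape 5** — `<path>` rectangle, stroke `#0000ff` → score (S663, F2027). Machine vertices: (42.6734,79.2291) → (54.1415,79.2291) → (54.1415,23.7824) → (42.6734,23.7824) → (42.6734,79.2291). Closed: final G1 returns to the first vertex.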